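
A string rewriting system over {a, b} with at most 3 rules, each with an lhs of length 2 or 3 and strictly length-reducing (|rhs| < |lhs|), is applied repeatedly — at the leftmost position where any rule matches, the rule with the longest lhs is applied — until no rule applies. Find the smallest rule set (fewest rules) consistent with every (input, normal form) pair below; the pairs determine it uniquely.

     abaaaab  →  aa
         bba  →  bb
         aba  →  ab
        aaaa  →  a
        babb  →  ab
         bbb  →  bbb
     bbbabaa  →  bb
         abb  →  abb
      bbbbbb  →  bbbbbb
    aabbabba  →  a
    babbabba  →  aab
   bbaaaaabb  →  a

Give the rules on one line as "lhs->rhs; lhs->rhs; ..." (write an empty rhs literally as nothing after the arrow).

  | abaaaab => abaaab => abaab => abab => aa
  | bba => bb
  | aba => ab
  | aaaa => a

aaa->; ba->b; bab->a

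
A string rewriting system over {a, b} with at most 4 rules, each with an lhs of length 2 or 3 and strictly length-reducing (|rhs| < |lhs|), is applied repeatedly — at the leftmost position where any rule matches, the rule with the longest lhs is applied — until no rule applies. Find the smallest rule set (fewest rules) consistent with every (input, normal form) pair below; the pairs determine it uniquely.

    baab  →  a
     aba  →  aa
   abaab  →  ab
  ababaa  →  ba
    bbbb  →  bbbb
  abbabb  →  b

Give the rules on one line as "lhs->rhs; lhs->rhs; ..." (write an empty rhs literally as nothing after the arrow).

aab->b; aba->aa; baa->ba; bab->a

  | baab => bab => a
  | aba => aa
  | abaab => aaab => ab
  | ababaa => aabaa => baa => ba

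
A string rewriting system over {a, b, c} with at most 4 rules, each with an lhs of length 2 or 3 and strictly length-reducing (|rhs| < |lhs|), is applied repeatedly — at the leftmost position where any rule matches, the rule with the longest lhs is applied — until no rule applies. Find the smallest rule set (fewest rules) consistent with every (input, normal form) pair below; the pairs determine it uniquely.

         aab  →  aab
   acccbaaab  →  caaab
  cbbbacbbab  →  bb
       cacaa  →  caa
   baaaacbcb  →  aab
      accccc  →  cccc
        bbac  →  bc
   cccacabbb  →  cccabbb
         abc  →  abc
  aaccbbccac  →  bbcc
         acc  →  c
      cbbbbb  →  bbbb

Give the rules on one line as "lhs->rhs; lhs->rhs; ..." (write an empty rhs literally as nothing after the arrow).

ac->; ba->; cb->

  | aab
  | acccbaaab => ccbaaab => caaab
  | cbbbacbbab => bbacbbab => bcbbab => bbab => bb
  | cacaa => caa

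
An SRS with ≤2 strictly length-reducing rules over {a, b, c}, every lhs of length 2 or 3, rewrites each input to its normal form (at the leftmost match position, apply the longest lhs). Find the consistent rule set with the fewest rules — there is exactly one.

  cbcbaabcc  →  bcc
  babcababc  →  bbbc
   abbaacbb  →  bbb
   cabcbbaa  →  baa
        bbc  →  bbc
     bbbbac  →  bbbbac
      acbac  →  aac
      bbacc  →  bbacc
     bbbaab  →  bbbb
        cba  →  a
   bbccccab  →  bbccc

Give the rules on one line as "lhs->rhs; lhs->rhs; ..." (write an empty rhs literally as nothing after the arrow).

ab->b; cb->

  | cbcbaabcc => cbaabcc => aabcc => abcc => bcc
  | babcababc => bbcababc => bbcbabc => bbabc => bbbc
  | abbaacbb => bbaacbb => bbaab => bbab => bbb
  | cabcbbaa => cbcbbaa => cbbaa => baa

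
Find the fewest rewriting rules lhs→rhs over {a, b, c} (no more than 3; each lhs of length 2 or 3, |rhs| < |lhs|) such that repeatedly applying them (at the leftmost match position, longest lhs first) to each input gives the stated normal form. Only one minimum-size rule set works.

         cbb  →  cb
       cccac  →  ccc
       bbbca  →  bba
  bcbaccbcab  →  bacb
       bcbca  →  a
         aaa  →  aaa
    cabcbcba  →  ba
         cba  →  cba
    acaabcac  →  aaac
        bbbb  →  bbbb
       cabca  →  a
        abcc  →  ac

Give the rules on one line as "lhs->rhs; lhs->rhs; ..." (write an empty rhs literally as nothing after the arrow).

  | cbb => cb
  | cccac => ccc
  | bbbca => bba
  | bcbaccbcab => baccbcab => baccab => bacb

bc->; ca->; cbb->cb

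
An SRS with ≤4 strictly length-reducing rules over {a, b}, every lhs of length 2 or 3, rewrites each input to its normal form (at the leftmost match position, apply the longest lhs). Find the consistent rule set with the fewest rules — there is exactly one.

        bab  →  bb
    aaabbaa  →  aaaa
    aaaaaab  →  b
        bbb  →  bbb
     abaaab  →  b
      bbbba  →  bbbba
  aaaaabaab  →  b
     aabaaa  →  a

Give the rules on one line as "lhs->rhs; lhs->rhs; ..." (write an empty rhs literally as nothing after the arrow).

ab->b; abb->; baa->

  | bab => bb
  | aaabbaa => aaaa
  | aaaaaab => aaaaab => aaaab => aaab => aab => ab => b
  | bbb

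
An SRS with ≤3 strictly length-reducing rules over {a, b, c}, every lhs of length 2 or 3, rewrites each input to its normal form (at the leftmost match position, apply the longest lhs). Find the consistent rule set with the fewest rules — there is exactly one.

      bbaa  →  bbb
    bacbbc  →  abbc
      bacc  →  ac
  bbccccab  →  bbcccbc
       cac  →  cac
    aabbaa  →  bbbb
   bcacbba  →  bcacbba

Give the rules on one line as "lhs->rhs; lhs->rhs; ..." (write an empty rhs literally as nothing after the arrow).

  | bbaa => bbb
  | bacbbc => abbc
  | bacc => ac
  | bbccccab => bbcccbc

aa->b; bac->a; cab->bc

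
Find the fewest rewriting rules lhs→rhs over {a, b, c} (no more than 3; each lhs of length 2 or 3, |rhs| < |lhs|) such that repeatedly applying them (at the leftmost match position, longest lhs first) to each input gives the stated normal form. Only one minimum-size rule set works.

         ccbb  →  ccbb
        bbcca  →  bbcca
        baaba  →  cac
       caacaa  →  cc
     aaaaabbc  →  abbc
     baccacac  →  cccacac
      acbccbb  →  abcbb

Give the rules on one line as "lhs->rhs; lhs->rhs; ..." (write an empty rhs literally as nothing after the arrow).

aa->; ba->c; cbc->b

  | ccbb
  | bbcca
  | baaba => caba => cac
  | caacaa => ccaa => cc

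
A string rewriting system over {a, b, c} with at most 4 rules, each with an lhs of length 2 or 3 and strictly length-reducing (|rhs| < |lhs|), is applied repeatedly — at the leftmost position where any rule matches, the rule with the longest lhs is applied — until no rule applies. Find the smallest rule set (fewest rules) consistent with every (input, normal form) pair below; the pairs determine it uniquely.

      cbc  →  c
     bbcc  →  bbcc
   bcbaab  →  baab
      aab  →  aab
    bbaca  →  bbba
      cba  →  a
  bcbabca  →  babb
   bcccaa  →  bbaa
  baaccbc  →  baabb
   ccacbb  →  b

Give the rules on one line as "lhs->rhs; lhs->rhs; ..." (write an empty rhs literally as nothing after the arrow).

bac->bb; ca->b; cb->; ccb->ba

  | cbc => c
  | bbcc
  | bcbaab => baab
  | aab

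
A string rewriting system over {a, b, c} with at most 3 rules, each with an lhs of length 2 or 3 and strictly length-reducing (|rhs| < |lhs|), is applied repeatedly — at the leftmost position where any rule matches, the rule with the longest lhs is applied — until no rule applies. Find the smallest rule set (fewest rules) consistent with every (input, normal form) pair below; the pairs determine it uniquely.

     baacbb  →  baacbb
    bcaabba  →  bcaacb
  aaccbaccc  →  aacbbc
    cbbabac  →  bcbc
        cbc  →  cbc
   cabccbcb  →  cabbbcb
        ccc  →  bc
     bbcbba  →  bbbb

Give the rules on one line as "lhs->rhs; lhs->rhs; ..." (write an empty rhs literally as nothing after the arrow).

  | baacbb
  | bcaabba => bcaacb
  | aaccbaccc => aabbaccc => aacbccc => aacbbc
  | cbbabac => ccbbac => bbbac => bcbc

bba->cb; cc->b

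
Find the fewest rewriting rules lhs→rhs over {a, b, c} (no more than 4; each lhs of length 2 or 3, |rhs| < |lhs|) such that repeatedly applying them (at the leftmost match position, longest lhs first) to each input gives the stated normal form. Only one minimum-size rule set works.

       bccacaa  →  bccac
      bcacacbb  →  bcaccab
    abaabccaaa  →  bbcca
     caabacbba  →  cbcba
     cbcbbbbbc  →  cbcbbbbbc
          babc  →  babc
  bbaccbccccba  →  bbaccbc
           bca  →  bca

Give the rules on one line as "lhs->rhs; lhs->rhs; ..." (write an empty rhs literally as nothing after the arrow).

aa->; aba->ba; acb->ca; ccc->a

  | bccacaa => bccac
  | bcacacbb => bcaccab
  | abaabccaaa => baabccaaa => bbccaaa => bbcca
  | caabacbba => cbacbba => cbcaba => cbcba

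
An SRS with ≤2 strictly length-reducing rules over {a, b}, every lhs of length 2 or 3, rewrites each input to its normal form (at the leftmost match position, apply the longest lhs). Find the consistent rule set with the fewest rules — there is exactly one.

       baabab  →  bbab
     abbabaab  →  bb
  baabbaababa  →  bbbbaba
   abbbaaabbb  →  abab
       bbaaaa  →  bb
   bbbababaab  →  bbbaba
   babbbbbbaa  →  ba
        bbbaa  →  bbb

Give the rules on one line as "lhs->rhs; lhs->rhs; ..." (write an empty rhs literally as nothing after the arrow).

  | baabab => bbab
  | abbabaab => aabaab => baab => bb
  | baabbaababa => bbbaababa => bbbbaba
  | abbbaaabbb => abaaabbb => ababbb => abab

aa->; abb->a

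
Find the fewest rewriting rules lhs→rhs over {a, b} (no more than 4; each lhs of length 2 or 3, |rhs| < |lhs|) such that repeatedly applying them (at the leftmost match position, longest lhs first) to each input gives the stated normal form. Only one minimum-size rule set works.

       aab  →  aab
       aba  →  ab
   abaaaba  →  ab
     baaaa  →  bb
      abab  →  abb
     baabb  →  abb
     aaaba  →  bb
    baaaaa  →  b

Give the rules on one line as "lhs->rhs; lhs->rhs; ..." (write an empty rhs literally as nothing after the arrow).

aaa->bb; aba->ab; ba->

  | aab
  | aba => ab
  | abaaaba => abaaba => ababa => abba => ab
  | baaaa => aaa => bb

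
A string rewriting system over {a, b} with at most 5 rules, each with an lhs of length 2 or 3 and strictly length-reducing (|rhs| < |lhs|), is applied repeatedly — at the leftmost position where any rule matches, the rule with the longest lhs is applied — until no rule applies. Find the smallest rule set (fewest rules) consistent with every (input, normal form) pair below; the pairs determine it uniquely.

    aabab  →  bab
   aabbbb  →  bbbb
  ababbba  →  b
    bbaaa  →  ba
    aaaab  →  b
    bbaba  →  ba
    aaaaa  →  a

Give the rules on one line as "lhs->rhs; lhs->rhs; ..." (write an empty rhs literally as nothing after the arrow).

aa->; aba->b; abb->b; bba->ab

  | aabab => bab
  | aabbbb => bbbb
  | ababbba => bbbba => bbab => abb => b
  | bbaaa => abaa => ba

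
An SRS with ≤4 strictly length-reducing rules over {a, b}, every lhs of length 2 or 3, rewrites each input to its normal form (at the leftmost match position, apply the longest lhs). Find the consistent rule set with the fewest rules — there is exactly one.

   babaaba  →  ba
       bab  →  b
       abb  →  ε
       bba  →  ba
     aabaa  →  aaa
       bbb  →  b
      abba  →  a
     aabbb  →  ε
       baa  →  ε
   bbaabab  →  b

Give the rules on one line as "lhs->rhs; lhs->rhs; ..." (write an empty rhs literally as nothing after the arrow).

ab->; abb->; baa->; bb->b

  | babaaba => baaba => ba
  | bab => b
  | abb => ε
  | bba => ba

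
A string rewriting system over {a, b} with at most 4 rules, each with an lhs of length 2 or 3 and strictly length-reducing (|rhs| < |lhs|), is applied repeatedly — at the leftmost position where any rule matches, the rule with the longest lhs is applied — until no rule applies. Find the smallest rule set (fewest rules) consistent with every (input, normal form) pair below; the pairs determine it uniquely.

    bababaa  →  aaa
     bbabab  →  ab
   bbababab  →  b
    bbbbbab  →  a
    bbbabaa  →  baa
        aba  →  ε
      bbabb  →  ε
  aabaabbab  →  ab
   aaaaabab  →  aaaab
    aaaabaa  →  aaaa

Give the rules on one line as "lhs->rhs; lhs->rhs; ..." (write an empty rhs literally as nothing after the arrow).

aba->; abb->ba; bb->a

  | bababaa => bbaa => aaa
  | bbabab => aabab => ab
  | bbababab => aababab => abab => b
  | bbbbbab => abbbab => babab => bb => a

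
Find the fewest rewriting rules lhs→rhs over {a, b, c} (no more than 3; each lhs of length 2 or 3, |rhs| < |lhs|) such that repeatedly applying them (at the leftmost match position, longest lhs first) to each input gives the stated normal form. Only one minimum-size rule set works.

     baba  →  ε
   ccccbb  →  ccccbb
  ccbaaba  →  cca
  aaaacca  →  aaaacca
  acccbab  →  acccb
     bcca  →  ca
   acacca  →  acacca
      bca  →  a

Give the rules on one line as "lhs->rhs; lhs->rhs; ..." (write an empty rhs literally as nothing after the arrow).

  | baba => ba => ε
  | ccccbb
  | ccbaaba => ccaba => cca
  | aaaacca

ba->; bc->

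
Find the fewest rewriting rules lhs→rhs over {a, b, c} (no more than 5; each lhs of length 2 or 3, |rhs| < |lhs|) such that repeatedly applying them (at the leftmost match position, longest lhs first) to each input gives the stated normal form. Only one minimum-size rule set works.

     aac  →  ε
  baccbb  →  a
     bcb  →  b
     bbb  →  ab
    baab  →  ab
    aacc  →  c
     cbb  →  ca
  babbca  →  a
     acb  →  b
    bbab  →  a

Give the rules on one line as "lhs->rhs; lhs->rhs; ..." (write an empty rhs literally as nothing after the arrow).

aa->b; ac->; bb->a; bc->

  | aac => bc => ε
  | baccbb => bcbb => bb => a
  | bcb => b
  | bbb => ab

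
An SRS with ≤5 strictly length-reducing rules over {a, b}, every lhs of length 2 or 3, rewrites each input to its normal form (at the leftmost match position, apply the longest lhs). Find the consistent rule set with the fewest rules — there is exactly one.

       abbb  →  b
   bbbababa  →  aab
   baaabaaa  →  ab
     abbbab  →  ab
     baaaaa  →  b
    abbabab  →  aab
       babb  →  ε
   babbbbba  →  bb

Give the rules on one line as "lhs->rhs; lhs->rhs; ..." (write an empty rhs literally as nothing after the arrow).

abb->; ba->b; bab->ab; bbb->bb

  | abbb => b
  | bbbababa => bbababa => bababa => ababa => aaba => aab
  | baaabaaa => baabaaa => babaaa => abaaa => abaa => aba => ab
  | abbbab => bab => ab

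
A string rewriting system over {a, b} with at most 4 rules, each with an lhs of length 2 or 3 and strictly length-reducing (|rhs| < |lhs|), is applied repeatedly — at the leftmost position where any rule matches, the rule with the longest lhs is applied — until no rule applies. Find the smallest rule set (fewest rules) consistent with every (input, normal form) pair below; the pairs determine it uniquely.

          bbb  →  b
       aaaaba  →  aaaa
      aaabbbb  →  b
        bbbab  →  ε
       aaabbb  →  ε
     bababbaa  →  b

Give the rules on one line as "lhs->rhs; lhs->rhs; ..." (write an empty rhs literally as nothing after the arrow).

ab->; ba->b; bb->

  | bbb => b
  | aaaaba => aaaa
  | aaabbbb => aabbb => abb => b
  | bbbab => bab => bb => ε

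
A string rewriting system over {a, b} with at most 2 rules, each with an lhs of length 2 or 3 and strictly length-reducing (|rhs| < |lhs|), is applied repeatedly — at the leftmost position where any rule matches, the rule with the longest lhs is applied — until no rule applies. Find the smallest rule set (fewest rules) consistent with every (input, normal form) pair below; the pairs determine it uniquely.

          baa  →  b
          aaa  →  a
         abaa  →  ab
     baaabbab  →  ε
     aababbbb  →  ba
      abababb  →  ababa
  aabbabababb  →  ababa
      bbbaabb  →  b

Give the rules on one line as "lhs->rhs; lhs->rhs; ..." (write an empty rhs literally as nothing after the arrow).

aa->; bb->

  | baa => b
  | aaa => a
  | abaa => ab
  | baaabbab => babbab => baab => bb => ε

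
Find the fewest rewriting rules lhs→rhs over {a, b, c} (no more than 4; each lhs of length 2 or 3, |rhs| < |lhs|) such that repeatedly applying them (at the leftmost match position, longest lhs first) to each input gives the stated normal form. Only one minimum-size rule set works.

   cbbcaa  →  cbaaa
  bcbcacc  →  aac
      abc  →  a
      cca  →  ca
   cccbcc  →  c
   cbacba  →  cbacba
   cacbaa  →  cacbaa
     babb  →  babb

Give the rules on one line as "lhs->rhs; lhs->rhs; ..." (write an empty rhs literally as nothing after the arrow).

bc->; bca->aa; cc->c

  | cbbcaa => cbaaa
  | bcbcacc => bcacc => aacc => aac
  | abc => a
  | cca => ca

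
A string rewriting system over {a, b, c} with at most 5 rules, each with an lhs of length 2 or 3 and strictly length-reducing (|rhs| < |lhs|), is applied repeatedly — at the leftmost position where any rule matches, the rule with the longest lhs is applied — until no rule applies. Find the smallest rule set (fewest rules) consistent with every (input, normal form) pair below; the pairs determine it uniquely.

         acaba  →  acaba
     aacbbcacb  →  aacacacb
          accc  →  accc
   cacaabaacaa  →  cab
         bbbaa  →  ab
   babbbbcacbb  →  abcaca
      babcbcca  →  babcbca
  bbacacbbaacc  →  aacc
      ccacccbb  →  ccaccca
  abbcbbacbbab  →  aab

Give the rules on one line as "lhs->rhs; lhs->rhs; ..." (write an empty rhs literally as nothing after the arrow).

baa->b; bb->a; bcc->bc; caa->

  | acaba
  | aacbbcacb => aacacacb
  | accc
  | cacaabaacaa => cabaacaa => cabcaa => cab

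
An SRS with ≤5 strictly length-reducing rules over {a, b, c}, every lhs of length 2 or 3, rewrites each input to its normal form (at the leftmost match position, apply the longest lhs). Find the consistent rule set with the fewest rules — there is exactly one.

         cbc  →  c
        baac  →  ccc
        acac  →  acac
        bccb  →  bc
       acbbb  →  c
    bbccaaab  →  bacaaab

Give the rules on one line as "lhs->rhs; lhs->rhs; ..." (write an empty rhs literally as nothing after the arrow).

abb->c; baa->cc; bbc->ba; cb->

  | cbc => c
  | baac => ccc
  | acac
  | bccb => bc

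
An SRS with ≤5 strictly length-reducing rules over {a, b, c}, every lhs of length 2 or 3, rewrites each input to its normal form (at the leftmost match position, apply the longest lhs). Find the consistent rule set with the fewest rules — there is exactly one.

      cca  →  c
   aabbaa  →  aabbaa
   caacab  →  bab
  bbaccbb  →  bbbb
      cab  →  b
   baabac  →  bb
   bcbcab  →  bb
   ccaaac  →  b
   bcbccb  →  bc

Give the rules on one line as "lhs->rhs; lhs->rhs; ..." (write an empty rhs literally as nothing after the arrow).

aba->; ac->b; ca->; cb->

  | cca => c
  | aabbaa
  | caacab => acab => bab
  | bbaccbb => bbbcbb => bbbb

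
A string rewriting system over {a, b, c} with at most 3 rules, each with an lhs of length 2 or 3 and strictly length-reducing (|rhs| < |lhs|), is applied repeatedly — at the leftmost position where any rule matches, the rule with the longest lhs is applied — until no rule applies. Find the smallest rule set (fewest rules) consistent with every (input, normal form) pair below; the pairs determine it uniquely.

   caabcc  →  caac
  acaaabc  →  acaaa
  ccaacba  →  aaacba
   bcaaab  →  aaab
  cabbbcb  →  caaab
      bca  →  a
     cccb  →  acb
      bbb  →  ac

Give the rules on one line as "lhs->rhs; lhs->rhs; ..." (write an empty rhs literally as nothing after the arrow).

bbb->ac; bc->; cc->a

  | caabcc => caac
  | acaaabc => acaaa
  | ccaacba => aaacba
  | bcaaab => aaab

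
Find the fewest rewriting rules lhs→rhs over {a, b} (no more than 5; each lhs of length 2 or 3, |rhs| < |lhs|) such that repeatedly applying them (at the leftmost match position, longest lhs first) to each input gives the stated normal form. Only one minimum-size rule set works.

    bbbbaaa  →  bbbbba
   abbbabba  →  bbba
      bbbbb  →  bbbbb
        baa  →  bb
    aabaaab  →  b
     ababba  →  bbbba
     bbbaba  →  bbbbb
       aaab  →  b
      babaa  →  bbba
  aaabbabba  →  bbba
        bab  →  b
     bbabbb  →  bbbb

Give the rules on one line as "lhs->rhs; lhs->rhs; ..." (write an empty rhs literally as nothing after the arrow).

aa->b; aab->; ab->; aba->bb

  | bbbbaaa => bbbbba
  | abbbabba => bbabba => bbba
  | bbbbb
  | baa => bb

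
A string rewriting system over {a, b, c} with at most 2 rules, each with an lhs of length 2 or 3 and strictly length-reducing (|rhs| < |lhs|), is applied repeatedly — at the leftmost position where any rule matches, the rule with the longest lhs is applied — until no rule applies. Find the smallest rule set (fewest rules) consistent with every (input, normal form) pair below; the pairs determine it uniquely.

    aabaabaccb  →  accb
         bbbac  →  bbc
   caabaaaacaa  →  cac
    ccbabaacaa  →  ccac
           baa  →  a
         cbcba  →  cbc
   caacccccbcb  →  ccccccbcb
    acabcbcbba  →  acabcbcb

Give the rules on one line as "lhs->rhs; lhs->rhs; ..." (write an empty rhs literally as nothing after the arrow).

aa->; ba->

  | aabaabaccb => baabaccb => abaccb => accb
  | bbbac => bbc
  | caabaaaacaa => cbaaaacaa => caaacaa => cacaa => cac
  | ccbabaacaa => ccbaacaa => ccacaa => ccac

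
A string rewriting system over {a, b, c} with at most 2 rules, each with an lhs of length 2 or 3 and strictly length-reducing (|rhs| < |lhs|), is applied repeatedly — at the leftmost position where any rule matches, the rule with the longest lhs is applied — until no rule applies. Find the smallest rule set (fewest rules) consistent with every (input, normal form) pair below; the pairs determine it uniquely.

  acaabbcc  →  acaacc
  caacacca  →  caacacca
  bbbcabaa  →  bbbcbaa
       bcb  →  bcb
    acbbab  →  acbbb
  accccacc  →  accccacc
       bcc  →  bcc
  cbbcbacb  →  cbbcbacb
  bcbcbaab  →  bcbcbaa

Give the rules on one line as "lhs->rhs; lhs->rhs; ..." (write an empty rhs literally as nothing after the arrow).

aab->aa; ab->b

  | acaabbcc => acaabcc => acaacc
  | caacacca
  | bbbcabaa => bbbcbaa
  | bcb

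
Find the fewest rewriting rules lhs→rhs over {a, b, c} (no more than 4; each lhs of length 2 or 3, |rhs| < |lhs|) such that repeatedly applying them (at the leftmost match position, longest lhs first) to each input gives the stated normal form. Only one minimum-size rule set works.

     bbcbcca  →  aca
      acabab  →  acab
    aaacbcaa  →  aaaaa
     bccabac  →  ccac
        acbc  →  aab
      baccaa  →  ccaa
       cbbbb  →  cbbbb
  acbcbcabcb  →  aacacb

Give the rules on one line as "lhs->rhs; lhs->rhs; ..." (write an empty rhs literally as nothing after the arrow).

ba->; bc->c; cbc->ab

  | bbcbcca => bcbcca => cbcca => abca => aca
  | acabab => acab
  | aaacbcaa => aaaabaa => aaaaa
  | bccabac => ccabac => ccac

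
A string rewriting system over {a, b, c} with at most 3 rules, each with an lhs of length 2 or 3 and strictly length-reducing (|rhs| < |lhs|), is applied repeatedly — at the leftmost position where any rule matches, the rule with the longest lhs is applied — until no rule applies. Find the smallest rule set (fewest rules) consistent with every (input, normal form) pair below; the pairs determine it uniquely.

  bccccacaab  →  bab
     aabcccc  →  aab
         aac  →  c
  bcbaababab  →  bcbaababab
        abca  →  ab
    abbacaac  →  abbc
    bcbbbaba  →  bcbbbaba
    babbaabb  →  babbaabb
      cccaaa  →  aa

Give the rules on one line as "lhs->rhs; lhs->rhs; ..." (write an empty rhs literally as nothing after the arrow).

  | bccccacaab => bccacaab => bacaab => bcaab => bab
  | aabcccc => aabcc => aab
  | aac => ac => c
  | bcbaababab

ac->c; ca->; cc->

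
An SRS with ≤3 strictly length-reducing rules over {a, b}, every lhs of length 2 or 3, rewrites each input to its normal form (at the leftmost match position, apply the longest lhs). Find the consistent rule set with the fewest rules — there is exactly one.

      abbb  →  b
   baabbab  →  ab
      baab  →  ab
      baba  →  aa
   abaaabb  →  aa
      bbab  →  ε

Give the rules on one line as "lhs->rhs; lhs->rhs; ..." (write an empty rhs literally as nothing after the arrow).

  | abbb => b
  | baabbab => abbab => ab
  | baab => ab
  | baba => aa

abb->; ba->; bab->a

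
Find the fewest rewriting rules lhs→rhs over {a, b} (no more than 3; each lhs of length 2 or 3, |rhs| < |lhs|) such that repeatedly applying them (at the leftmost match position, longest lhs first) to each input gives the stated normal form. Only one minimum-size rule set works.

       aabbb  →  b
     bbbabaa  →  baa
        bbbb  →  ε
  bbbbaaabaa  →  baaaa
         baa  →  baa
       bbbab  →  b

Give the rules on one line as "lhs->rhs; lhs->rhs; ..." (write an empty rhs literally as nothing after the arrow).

  | aabbb => abb => b
  | bbbabaa => babaa => baa
  | bbbb => bb => ε
  | bbbbaaabaa => bbaaabaa => baaabaa => baaaa

ab->; bb->; bba->ba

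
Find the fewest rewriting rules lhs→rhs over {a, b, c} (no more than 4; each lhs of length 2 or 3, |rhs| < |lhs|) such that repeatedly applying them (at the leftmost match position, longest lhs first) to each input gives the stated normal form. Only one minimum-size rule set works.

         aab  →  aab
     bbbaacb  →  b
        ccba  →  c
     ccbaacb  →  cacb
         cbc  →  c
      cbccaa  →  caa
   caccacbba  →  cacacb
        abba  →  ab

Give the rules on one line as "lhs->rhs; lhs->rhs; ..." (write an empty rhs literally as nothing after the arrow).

ba->; bc->; cc->c

  | aab
  | bbbaacb => bbacb => bcb => b
  | ccba => cba => c
  | ccbaacb => cbaacb => cacb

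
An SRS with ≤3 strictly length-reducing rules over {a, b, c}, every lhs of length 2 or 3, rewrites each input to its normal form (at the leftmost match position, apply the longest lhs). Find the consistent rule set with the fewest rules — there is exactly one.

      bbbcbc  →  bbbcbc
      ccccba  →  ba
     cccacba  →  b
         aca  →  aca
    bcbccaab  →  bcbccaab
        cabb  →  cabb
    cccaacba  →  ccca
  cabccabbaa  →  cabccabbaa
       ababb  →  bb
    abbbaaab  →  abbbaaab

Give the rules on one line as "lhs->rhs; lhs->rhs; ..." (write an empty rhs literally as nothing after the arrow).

  | bbbcbc
  | ccccba => cccba => ccba => cba => ba
  | cccacba => ccbaba => cbaba => baba => b
  | aca

aba->; cac->ba; cba->ba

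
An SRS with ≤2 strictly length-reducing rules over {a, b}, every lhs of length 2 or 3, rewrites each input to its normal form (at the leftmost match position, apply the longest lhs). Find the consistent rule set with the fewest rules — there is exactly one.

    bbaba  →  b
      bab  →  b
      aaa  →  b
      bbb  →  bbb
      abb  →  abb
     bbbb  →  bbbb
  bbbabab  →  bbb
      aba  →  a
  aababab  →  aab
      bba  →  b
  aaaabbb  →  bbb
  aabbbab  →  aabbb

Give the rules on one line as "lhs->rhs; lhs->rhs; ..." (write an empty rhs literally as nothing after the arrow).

  | bbaba => bba => b
  | bab => b
  | aaa => b
  | bbb

aaa->b; ba->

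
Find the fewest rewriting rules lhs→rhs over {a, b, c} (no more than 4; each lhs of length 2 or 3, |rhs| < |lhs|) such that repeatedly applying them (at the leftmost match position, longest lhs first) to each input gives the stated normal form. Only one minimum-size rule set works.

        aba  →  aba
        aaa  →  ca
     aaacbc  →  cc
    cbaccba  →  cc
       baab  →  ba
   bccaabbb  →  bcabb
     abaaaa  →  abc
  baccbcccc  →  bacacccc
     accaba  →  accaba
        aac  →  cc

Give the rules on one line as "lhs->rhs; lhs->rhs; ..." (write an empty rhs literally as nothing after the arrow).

aa->c; caa->c; cb->a

  | aba
  | aaa => ca
  | aaacbc => cacbc => caac => cc
  | cbaccba => aaccba => cccba => ccaa => cc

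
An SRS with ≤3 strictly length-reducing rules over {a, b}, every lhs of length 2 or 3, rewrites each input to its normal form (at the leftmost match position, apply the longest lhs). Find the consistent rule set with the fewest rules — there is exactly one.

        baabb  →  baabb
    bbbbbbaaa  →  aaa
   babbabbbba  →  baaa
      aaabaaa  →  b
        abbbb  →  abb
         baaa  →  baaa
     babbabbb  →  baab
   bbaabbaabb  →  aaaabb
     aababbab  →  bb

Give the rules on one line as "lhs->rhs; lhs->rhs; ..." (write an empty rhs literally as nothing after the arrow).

  | baabb
  | bbbbbbaaa => bbbbaaa => bbaaa => aaa
  | babbabbbba => baabbbba => baabba => baaa
  | aaabaaa => aabaa => aba => b

aba->b; bba->a; bbb->b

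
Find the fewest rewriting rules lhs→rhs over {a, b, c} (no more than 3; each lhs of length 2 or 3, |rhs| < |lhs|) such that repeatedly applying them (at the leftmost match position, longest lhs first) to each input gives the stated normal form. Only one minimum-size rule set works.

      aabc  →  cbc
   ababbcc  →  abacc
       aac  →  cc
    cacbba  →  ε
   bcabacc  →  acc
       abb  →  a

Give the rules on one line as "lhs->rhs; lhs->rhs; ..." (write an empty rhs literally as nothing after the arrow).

  | aabc => cbc
  | ababbcc => abacc
  | aac => cc
  | cacbba => cbba => ca => ε

aa->c; bb->; ca->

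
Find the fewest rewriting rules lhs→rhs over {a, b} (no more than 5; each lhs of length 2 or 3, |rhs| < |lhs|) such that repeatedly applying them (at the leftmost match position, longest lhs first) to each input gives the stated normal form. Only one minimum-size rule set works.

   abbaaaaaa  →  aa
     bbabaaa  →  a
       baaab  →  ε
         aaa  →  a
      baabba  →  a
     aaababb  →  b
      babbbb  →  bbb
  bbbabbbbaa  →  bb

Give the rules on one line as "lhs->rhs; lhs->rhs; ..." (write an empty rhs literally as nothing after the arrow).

  | abbaaaaaa => baaaaaa => aaaa => aa
  | bbabaaa => babaaa => abaaa => aaa => a
  | baaab => ab => ε
  | aaa => a

aaa->a; ab->; ba->a; baa->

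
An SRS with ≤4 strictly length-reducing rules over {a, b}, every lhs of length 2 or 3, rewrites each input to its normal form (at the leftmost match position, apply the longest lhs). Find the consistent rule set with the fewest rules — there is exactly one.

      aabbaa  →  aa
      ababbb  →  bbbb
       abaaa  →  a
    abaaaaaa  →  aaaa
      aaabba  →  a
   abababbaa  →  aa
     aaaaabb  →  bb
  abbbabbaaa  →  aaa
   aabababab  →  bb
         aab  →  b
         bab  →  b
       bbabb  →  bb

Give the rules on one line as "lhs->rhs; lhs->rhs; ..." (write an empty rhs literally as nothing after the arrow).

  | aabbaa => abbaa => bbaa => aa
  | ababbb => bbbb
  | abaaa => baa => a
  | abaaaaaa => baaaaa => aaaa

ab->b; aba->b; ba->; bba->a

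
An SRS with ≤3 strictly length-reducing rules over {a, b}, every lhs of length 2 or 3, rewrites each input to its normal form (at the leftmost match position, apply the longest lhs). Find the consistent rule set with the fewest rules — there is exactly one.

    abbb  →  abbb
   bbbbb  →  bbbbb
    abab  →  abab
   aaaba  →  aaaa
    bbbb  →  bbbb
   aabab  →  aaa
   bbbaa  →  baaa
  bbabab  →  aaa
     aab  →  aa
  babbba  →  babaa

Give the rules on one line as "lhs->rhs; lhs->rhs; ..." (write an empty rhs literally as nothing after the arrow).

aab->aa; bba->aa

  | abbb
  | bbbbb
  | abab
  | aaaba => aaaa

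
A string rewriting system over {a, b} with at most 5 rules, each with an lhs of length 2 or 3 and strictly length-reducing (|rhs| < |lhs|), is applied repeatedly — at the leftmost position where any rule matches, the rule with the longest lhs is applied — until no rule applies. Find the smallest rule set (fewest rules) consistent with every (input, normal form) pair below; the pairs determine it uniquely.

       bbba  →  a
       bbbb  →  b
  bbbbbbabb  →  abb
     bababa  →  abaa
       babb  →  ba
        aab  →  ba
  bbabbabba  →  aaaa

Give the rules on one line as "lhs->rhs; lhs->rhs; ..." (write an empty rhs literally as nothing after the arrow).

  | bbba => a
  | bbbb => b
  | bbbbbbabb => bbbabb => abb
  | bababa => aaaba => abaa

aab->ba; bab->aa; bba->aa; bbb->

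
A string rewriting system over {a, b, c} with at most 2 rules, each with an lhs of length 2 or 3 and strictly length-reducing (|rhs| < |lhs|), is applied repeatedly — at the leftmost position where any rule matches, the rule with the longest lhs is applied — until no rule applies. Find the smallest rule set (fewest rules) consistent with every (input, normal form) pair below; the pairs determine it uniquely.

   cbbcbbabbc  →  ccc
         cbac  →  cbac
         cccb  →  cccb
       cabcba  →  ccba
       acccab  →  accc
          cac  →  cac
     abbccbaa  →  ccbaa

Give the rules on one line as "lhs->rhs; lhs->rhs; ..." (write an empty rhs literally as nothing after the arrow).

  | cbbcbbabbc => cbcbbabbc => ccbbabbc => ccbbbc => ccbbc => ccbc => ccc
  | cbac
  | cccb
  | cabcba => ccba

ab->; bc->c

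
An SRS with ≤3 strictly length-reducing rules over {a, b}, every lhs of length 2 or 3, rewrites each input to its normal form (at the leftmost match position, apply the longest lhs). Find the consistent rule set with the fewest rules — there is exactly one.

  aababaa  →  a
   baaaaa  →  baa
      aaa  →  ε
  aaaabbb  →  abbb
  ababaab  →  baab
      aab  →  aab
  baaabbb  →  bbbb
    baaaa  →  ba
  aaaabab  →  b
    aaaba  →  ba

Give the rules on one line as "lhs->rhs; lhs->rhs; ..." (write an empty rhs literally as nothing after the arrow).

  | aababaa => abaa => a
  | baaaaa => baa
  | aaa => ε
  | aaaabbb => abbb

aaa->; aba->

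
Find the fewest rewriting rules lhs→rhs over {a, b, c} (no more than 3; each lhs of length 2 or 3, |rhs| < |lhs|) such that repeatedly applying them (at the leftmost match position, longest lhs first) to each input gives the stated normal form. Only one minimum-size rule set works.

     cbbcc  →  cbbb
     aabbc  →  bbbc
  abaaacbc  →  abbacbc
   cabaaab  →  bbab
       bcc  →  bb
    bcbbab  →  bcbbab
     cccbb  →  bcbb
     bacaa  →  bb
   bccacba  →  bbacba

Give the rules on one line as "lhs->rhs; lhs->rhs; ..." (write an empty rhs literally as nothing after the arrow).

  | cbbcc => cbbb
  | aabbc => bbbc
  | abaaacbc => abbacbc
  | cabaaab => baaab => bbab

aa->b; ca->; cc->b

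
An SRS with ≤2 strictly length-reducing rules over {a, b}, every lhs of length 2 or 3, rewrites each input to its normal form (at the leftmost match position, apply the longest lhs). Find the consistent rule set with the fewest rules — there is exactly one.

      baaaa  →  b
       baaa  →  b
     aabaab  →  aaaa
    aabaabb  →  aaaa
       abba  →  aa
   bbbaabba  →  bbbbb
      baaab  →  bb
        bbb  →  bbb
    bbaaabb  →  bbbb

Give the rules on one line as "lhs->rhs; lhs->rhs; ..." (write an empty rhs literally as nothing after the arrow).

ab->a; ba->b

  | baaaa => baaa => baa => ba => b
  | baaa => baa => ba => b
  | aabaab => aaaab => aaaa
  | aabaabb => aaaabb => aaaab => aaaa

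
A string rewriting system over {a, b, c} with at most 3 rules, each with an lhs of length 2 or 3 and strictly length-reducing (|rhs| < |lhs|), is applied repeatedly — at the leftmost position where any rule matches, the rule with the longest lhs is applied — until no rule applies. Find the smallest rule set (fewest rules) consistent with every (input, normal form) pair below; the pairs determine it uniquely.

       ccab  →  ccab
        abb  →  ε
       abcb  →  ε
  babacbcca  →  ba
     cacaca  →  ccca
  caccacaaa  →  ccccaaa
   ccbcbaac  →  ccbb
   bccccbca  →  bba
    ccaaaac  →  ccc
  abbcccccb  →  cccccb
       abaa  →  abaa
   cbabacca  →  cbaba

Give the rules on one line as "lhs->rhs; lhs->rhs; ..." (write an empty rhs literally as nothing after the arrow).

abb->; ac->c; bc->b

  | ccab
  | abb => ε
  | abcb => abb => ε
  | babacbcca => babcbcca => babbcca => bcca => bca => ba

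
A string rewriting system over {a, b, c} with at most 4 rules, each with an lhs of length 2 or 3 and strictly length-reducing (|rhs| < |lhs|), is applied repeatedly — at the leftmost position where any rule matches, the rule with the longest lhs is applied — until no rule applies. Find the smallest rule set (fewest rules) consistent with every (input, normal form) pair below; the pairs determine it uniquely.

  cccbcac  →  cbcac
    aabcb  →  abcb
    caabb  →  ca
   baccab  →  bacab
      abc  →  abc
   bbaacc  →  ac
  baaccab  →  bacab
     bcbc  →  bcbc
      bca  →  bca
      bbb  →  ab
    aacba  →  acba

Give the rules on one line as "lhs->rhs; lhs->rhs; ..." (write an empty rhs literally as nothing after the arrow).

  | cccbcac => ccbcac => cbcac
  | aabcb => abcb
  | caabb => cabb => caa => ca
  | baccab => bacab

aa->a; bb->a; cc->c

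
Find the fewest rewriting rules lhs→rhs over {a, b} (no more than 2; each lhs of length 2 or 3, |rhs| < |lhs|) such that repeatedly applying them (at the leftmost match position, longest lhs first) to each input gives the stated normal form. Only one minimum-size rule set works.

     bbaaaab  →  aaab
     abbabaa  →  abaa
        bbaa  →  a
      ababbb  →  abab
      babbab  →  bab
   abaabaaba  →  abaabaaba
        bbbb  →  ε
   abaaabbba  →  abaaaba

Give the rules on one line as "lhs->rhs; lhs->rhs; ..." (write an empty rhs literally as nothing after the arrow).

  | bbaaaab => aaab
  | abbabaa => abaa
  | bbaa => a
  | ababbb => abab

bb->; bba->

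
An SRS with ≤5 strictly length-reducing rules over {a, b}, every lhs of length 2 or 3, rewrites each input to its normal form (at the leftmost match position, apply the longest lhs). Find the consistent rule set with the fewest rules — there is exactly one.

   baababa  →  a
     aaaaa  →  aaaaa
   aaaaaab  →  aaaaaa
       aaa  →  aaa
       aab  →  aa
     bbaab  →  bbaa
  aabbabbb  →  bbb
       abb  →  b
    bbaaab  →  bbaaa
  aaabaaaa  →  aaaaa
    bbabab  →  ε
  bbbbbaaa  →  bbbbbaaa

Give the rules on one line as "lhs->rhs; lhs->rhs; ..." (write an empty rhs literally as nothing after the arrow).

  | baababa => baba => a
  | aaaaa
  | aaaaaab => aaaaaa
  | aaa

ab->a; aba->; abb->b; bab->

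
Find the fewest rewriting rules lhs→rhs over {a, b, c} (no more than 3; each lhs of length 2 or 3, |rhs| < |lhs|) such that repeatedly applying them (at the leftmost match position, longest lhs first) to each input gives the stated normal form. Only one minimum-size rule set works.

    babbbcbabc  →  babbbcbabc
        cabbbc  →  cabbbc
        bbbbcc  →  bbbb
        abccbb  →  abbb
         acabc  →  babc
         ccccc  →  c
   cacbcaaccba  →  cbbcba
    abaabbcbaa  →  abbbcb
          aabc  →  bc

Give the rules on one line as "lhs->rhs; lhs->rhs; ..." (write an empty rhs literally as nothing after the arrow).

  | babbbcbabc
  | cabbbc
  | bbbbcc => bbbb
  | abccbb => abbb

aa->; ac->b; cc->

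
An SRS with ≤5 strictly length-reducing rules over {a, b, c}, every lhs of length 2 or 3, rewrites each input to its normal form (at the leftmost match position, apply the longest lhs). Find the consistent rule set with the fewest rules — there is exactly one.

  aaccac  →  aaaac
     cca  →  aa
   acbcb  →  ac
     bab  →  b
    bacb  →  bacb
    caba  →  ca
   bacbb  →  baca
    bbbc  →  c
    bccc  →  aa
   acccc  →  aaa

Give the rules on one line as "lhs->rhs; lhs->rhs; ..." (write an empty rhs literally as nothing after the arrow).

  | aaccac => aaaac
  | cca => aa
  | acbcb => acab => ac
  | bab => b

ab->; bb->a; bc->a; cc->a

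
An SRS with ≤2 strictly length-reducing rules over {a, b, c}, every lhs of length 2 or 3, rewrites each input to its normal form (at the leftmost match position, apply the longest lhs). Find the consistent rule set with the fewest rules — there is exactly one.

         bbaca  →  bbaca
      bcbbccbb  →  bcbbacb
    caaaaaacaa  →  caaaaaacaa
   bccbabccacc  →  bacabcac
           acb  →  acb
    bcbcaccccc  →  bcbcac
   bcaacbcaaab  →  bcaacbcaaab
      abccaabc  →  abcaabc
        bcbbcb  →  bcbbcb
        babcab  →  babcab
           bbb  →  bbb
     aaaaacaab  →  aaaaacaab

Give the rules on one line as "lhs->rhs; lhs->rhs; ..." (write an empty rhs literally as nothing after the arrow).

cc->c; ccb->ac

  | bbaca
  | bcbbccbb => bcbbacb
  | caaaaaacaa
  | bccbabccacc => bacabccacc => bacabcacc => bacabcac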